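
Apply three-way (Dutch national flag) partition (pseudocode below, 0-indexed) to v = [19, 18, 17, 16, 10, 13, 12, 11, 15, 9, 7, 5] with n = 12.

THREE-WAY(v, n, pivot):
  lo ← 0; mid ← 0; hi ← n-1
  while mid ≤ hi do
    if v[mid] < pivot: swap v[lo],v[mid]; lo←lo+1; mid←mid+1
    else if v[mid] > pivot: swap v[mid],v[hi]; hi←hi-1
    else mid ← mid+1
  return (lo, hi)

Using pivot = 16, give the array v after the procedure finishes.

pivot = 16; lo=0, mid=0, hi=11
v[mid]=19>16: swap v[0],v[11]; hi=10 → [5, 18, 17, 16, 10, 13, 12, 11, 15, 9, 7, 19]
v[mid]=5<16: swap v[0],v[0]; lo=1,mid=1 → [5, 18, 17, 16, 10, 13, 12, 11, 15, 9, 7, 19]
v[mid]=18>16: swap v[1],v[10]; hi=9 → [5, 7, 17, 16, 10, 13, 12, 11, 15, 9, 18, 19]
v[mid]=7<16: swap v[1],v[1]; lo=2,mid=2 → [5, 7, 17, 16, 10, 13, 12, 11, 15, 9, 18, 19]
v[mid]=17>16: swap v[2],v[9]; hi=8 → [5, 7, 9, 16, 10, 13, 12, 11, 15, 17, 18, 19]
v[mid]=9<16: swap v[2],v[2]; lo=3,mid=3 → [5, 7, 9, 16, 10, 13, 12, 11, 15, 17, 18, 19]
v[mid]=16=16: mid=4
v[mid]=10<16: swap v[3],v[4]; lo=4,mid=5 → [5, 7, 9, 10, 16, 13, 12, 11, 15, 17, 18, 19]
v[mid]=13<16: swap v[4],v[5]; lo=5,mid=6 → [5, 7, 9, 10, 13, 16, 12, 11, 15, 17, 18, 19]
v[mid]=12<16: swap v[5],v[6]; lo=6,mid=7 → [5, 7, 9, 10, 13, 12, 16, 11, 15, 17, 18, 19]
v[mid]=11<16: swap v[6],v[7]; lo=7,mid=8 → [5, 7, 9, 10, 13, 12, 11, 16, 15, 17, 18, 19]
v[mid]=15<16: swap v[7],v[8]; lo=8,mid=9 → [5, 7, 9, 10, 13, 12, 11, 15, 16, 17, 18, 19]
end: lo=8, hi=8; v = [5, 7, 9, 10, 13, 12, 11, 15, 16, 17, 18, 19]

[5, 7, 9, 10, 13, 12, 11, 15, 16, 17, 18, 19]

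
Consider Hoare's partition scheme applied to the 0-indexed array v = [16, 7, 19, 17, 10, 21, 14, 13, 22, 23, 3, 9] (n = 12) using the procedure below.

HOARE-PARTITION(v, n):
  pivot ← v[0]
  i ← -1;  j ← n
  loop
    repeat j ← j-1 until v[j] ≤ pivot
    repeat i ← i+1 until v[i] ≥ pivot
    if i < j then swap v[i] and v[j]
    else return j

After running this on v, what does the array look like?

pivot = v[0] = 16; i = -1, j = 12
j→11 (v[11]=9≤16), i→0 (v[0]=16≥16); i<j, swap → [9, 7, 19, 17, 10, 21, 14, 13, 22, 23, 3, 16]
j→10 (v[10]=3≤16), i→2 (v[2]=19≥16); i<j, swap → [9, 7, 3, 17, 10, 21, 14, 13, 22, 23, 19, 16]
j→7 (v[7]=13≤16), i→3 (v[3]=17≥16); i<j, swap → [9, 7, 3, 13, 10, 21, 14, 17, 22, 23, 19, 16]
j→6 (v[6]=14≤16), i→5 (v[5]=21≥16); i<j, swap → [9, 7, 3, 13, 10, 14, 21, 17, 22, 23, 19, 16]
j→5, i→6; i≥j, return j=5. v = [9, 7, 3, 13, 10, 14, 21, 17, 22, 23, 19, 16]

[9, 7, 3, 13, 10, 14, 21, 17, 22, 23, 19, 16]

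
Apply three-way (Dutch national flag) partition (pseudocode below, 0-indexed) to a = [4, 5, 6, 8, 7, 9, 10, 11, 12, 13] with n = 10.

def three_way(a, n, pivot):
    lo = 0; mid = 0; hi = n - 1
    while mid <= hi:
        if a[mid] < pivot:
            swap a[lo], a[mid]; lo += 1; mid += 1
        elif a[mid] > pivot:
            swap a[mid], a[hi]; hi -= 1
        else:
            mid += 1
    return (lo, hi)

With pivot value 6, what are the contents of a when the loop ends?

pivot = 6; lo=0, mid=0, hi=9
a[mid]=4<6: swap a[0],a[0]; lo=1,mid=1 → [4, 5, 6, 8, 7, 9, 10, 11, 12, 13]
a[mid]=5<6: swap a[1],a[1]; lo=2,mid=2 → [4, 5, 6, 8, 7, 9, 10, 11, 12, 13]
a[mid]=6=6: mid=3
a[mid]=8>6: swap a[3],a[9]; hi=8 → [4, 5, 6, 13, 7, 9, 10, 11, 12, 8]
a[mid]=13>6: swap a[3],a[8]; hi=7 → [4, 5, 6, 12, 7, 9, 10, 11, 13, 8]
a[mid]=12>6: swap a[3],a[7]; hi=6 → [4, 5, 6, 11, 7, 9, 10, 12, 13, 8]
a[mid]=11>6: swap a[3],a[6]; hi=5 → [4, 5, 6, 10, 7, 9, 11, 12, 13, 8]
a[mid]=10>6: swap a[3],a[5]; hi=4 → [4, 5, 6, 9, 7, 10, 11, 12, 13, 8]
a[mid]=9>6: swap a[3],a[4]; hi=3 → [4, 5, 6, 7, 9, 10, 11, 12, 13, 8]
a[mid]=7>6: swap a[3],a[3]; hi=2 → [4, 5, 6, 7, 9, 10, 11, 12, 13, 8]
end: lo=2, hi=2; a = [4, 5, 6, 7, 9, 10, 11, 12, 13, 8]

[4, 5, 6, 7, 9, 10, 11, 12, 13, 8]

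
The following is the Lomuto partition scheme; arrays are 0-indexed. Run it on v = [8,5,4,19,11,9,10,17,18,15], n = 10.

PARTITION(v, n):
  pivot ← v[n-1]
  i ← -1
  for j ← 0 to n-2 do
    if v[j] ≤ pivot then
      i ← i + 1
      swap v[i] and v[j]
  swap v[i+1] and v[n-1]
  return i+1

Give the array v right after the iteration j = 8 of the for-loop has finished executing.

[8,5,4,11,9,10,19,17,18,15]

pivot=15, i=-1
j=0: 8≤15, i=0, swap(0,0) ⇒ [8,5,4,19,11,9,10,17,18,15]
j=1: 5≤15, i=1, swap(1,1) ⇒ [8,5,4,19,11,9,10,17,18,15]
j=2: 4≤15, i=2, swap(2,2) ⇒ [8,5,4,19,11,9,10,17,18,15]
j=3: 19>15, skip
j=4: 11≤15, i=3, swap(3,4) ⇒ [8,5,4,11,19,9,10,17,18,15]
j=5: 9≤15, i=4, swap(4,5) ⇒ [8,5,4,11,9,19,10,17,18,15]
j=6: 10≤15, i=5, swap(5,6) ⇒ [8,5,4,11,9,10,19,17,18,15]
j=7: 17>15, skip
j=8: 18>15, skip
(after j=8) v = [8,5,4,11,9,10,19,17,18,15]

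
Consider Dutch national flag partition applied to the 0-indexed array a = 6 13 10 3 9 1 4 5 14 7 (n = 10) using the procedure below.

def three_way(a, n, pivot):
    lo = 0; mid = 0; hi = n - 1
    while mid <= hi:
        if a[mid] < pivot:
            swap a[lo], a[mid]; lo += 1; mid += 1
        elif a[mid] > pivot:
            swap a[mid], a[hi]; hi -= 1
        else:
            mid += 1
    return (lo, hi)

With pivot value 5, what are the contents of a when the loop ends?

4 1 3 5 9 10 13 14 7 6

pivot = 5; lo=0, mid=0, hi=9
a[mid]=6>5: swap a[0],a[9]; hi=8 → 7 13 10 3 9 1 4 5 14 6
a[mid]=7>5: swap a[0],a[8]; hi=7 → 14 13 10 3 9 1 4 5 7 6
a[mid]=14>5: swap a[0],a[7]; hi=6 → 5 13 10 3 9 1 4 14 7 6
a[mid]=5=5: mid=1
a[mid]=13>5: swap a[1],a[6]; hi=5 → 5 4 10 3 9 1 13 14 7 6
a[mid]=4<5: swap a[0],a[1]; lo=1,mid=2 → 4 5 10 3 9 1 13 14 7 6
a[mid]=10>5: swap a[2],a[5]; hi=4 → 4 5 1 3 9 10 13 14 7 6
a[mid]=1<5: swap a[1],a[2]; lo=2,mid=3 → 4 1 5 3 9 10 13 14 7 6
a[mid]=3<5: swap a[2],a[3]; lo=3,mid=4 → 4 1 3 5 9 10 13 14 7 6
a[mid]=9>5: swap a[4],a[4]; hi=3 → 4 1 3 5 9 10 13 14 7 6
end: lo=3, hi=3; a = 4 1 3 5 9 10 13 14 7 6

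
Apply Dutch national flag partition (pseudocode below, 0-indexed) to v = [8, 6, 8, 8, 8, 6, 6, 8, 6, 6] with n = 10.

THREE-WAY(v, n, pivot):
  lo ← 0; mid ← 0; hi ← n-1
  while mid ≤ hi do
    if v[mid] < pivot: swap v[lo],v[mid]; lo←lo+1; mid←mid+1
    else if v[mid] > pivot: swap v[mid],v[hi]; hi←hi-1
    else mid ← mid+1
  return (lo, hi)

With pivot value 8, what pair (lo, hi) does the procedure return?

(5, 9)

lo=0 mid=0 hi=9
8=8: mid=1
6<8: swap(0,1), lo=1 mid=2 ⇒ [6, 8, 8, 8, 8, 6, 6, 8, 6, 6]
8=8: mid=3
8=8: mid=4
8=8: mid=5
6<8: swap(1,5), lo=2 mid=6 ⇒ [6, 6, 8, 8, 8, 8, 6, 8, 6, 6]
6<8: swap(2,6), lo=3 mid=7 ⇒ [6, 6, 6, 8, 8, 8, 8, 8, 6, 6]
8=8: mid=8
6<8: swap(3,8), lo=4 mid=9 ⇒ [6, 6, 6, 6, 8, 8, 8, 8, 8, 6]
6<8: swap(4,9), lo=5 mid=10 ⇒ [6, 6, 6, 6, 6, 8, 8, 8, 8, 8]
done. lo=5 hi=9; v=[6, 6, 6, 6, 6, 8, 8, 8, 8, 8]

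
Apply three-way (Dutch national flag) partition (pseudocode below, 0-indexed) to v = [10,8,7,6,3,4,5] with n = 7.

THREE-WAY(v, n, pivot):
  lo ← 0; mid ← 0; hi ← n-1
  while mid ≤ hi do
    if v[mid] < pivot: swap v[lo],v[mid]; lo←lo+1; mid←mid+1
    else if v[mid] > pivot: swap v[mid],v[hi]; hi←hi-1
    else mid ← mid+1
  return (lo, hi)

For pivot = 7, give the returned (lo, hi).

(4, 4)

lo=0 mid=0 hi=6
10>7: swap(0,6), hi=5 ⇒ [5,8,7,6,3,4,10]
5<7: swap(0,0), lo=1 mid=1 ⇒ [5,8,7,6,3,4,10]
8>7: swap(1,5), hi=4 ⇒ [5,4,7,6,3,8,10]
4<7: swap(1,1), lo=2 mid=2 ⇒ [5,4,7,6,3,8,10]
7=7: mid=3
6<7: swap(2,3), lo=3 mid=4 ⇒ [5,4,6,7,3,8,10]
3<7: swap(3,4), lo=4 mid=5 ⇒ [5,4,6,3,7,8,10]
done. lo=4 hi=4; v=[5,4,6,3,7,8,10]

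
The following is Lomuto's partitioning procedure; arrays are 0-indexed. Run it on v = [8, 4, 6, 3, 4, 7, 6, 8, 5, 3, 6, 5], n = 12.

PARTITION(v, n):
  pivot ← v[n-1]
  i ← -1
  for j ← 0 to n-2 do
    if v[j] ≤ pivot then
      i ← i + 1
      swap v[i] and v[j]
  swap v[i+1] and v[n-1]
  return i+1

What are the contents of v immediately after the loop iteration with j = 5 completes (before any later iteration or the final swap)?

[4, 3, 4, 8, 6, 7, 6, 8, 5, 3, 6, 5]

pivot=5, i=-1
j=0: 8>5, skip
j=1: 4≤5, i=0, swap(0,1) ⇒ [4, 8, 6, 3, 4, 7, 6, 8, 5, 3, 6, 5]
j=2: 6>5, skip
j=3: 3≤5, i=1, swap(1,3) ⇒ [4, 3, 6, 8, 4, 7, 6, 8, 5, 3, 6, 5]
j=4: 4≤5, i=2, swap(2,4) ⇒ [4, 3, 4, 8, 6, 7, 6, 8, 5, 3, 6, 5]
j=5: 7>5, skip
(after j=5) v = [4, 3, 4, 8, 6, 7, 6, 8, 5, 3, 6, 5]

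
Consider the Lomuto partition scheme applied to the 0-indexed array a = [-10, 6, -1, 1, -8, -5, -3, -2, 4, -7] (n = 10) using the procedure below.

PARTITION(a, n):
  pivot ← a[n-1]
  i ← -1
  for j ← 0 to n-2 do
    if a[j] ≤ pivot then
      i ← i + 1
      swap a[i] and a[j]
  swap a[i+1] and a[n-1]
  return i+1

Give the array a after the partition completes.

[-10, -8, -7, 1, 6, -5, -3, -2, 4, -1]

pivot=-7, i=-1
j=0: -10≤-7, i=0, swap(0,0) ⇒ [-10, 6, -1, 1, -8, -5, -3, -2, 4, -7]
j=1: 6>-7, skip
j=2: -1>-7, skip
j=3: 1>-7, skip
j=4: -8≤-7, i=1, swap(1,4) ⇒ [-10, -8, -1, 1, 6, -5, -3, -2, 4, -7]
j=5: -5>-7, skip
j=6: -3>-7, skip
j=7: -2>-7, skip
j=8: 4>-7, skip
swap(2,9) ⇒ [-10, -8, -7, 1, 6, -5, -3, -2, 4, -1]; return 2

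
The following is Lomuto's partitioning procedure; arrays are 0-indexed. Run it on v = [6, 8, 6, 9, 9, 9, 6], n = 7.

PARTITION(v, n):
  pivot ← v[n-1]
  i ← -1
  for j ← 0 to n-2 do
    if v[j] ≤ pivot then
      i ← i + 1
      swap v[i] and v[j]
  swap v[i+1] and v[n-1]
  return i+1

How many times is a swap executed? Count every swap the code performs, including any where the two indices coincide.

pivot=6, i=-1
j=0: 6≤6, i=0, swap(0,0) ⇒ [6, 8, 6, 9, 9, 9, 6]
j=1: 8>6, skip
j=2: 6≤6, i=1, swap(1,2) ⇒ [6, 6, 8, 9, 9, 9, 6]
j=3: 9>6, skip
j=4: 9>6, skip
j=5: 9>6, skip
swap(2,6) ⇒ [6, 6, 6, 9, 9, 9, 8]; return 2

3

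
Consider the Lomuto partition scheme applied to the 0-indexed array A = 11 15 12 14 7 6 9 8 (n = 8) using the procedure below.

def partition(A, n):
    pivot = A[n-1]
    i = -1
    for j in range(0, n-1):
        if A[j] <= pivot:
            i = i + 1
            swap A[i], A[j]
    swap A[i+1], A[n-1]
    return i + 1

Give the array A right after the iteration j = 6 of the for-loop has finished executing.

7 6 12 14 11 15 9 8

pivot=8, i=-1
j=0: 11>8, skip
j=1: 15>8, skip
j=2: 12>8, skip
j=3: 14>8, skip
j=4: 7≤8, i=0, swap(0,4) ⇒ 7 15 12 14 11 6 9 8
j=5: 6≤8, i=1, swap(1,5) ⇒ 7 6 12 14 11 15 9 8
j=6: 9>8, skip
(after j=6) A = 7 6 12 14 11 15 9 8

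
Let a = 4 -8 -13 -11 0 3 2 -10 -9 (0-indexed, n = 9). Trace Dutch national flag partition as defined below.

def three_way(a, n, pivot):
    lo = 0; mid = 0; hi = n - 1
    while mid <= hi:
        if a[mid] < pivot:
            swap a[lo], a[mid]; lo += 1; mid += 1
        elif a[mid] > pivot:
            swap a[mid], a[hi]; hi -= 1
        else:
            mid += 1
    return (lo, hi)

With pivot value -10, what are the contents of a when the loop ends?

-11 -13 -10 0 3 2 -8 -9 4

pivot = -10; lo=0, mid=0, hi=8
a[mid]=4>-10: swap a[0],a[8]; hi=7 → -9 -8 -13 -11 0 3 2 -10 4
a[mid]=-9>-10: swap a[0],a[7]; hi=6 → -10 -8 -13 -11 0 3 2 -9 4
a[mid]=-10=-10: mid=1
a[mid]=-8>-10: swap a[1],a[6]; hi=5 → -10 2 -13 -11 0 3 -8 -9 4
a[mid]=2>-10: swap a[1],a[5]; hi=4 → -10 3 -13 -11 0 2 -8 -9 4
a[mid]=3>-10: swap a[1],a[4]; hi=3 → -10 0 -13 -11 3 2 -8 -9 4
a[mid]=0>-10: swap a[1],a[3]; hi=2 → -10 -11 -13 0 3 2 -8 -9 4
a[mid]=-11<-10: swap a[0],a[1]; lo=1,mid=2 → -11 -10 -13 0 3 2 -8 -9 4
a[mid]=-13<-10: swap a[1],a[2]; lo=2,mid=3 → -11 -13 -10 0 3 2 -8 -9 4
end: lo=2, hi=2; a = -11 -13 -10 0 3 2 -8 -9 4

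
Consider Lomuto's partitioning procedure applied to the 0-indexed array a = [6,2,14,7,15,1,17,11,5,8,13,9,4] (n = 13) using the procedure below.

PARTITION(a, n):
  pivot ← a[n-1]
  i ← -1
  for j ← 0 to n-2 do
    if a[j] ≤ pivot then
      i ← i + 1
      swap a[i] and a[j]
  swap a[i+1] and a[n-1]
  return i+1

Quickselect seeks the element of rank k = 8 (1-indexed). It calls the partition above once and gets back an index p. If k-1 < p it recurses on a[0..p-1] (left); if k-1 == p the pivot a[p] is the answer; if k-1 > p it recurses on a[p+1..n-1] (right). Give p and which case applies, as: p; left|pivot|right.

2; right

pivot=4, i=-1
j=0: 6>4, skip
j=1: 2≤4, i=0, swap(0,1) ⇒ [2,6,14,7,15,1,17,11,5,8,13,9,4]
j=2: 14>4, skip
j=3: 7>4, skip
j=4: 15>4, skip
j=5: 1≤4, i=1, swap(1,5) ⇒ [2,1,14,7,15,6,17,11,5,8,13,9,4]
j=6: 17>4, skip
j=7: 11>4, skip
j=8: 5>4, skip
j=9: 8>4, skip
j=10: 13>4, skip
j=11: 9>4, skip
swap(2,12) ⇒ [2,1,4,7,15,6,17,11,5,8,13,9,14]; return 2
p = 2; k-1 = 7 > 2 ⇒ right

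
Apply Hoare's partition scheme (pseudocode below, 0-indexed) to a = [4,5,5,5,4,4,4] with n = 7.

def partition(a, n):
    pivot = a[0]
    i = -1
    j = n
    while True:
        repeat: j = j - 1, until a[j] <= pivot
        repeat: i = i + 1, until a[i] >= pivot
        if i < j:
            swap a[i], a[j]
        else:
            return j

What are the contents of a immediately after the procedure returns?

[4,4,4,5,5,5,4]

pivot = a[0] = 4; i = -1, j = 7
j→6 (a[6]=4≤4), i→0 (a[0]=4≥4); i<j, swap → [4,5,5,5,4,4,4]
j→5 (a[5]=4≤4), i→1 (a[1]=5≥4); i<j, swap → [4,4,5,5,4,5,4]
j→4 (a[4]=4≤4), i→2 (a[2]=5≥4); i<j, swap → [4,4,4,5,5,5,4]
j→2, i→3; i≥j, return j=2. a = [4,4,4,5,5,5,4]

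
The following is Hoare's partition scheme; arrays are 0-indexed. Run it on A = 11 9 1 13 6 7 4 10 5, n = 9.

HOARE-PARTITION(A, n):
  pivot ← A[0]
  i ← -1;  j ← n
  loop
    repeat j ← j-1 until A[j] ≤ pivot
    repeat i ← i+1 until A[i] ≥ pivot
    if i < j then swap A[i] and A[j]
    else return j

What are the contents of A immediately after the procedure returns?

5 9 1 10 6 7 4 13 11

pivot=11
j stops at 8 (5), i stops at 0 (11); swap ⇒ 5 9 1 13 6 7 4 10 11
j stops at 7 (10), i stops at 3 (13); swap ⇒ 5 9 1 10 6 7 4 13 11
j stops at 6, i stops at 7; i≥j ⇒ return 6. A=5 9 1 10 6 7 4 13 11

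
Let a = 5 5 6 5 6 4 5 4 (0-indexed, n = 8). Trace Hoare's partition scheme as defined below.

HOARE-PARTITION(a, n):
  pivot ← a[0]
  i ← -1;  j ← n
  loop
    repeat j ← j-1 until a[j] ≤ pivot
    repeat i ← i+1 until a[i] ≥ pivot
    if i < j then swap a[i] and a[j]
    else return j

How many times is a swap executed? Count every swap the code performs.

pivot=5
j stops at 7 (4), i stops at 0 (5); swap ⇒ 4 5 6 5 6 4 5 5
j stops at 6 (5), i stops at 1 (5); swap ⇒ 4 5 6 5 6 4 5 5
j stops at 5 (4), i stops at 2 (6); swap ⇒ 4 5 4 5 6 6 5 5
j stops at 3, i stops at 3; i≥j ⇒ return 3. a=4 5 4 5 6 6 5 5

3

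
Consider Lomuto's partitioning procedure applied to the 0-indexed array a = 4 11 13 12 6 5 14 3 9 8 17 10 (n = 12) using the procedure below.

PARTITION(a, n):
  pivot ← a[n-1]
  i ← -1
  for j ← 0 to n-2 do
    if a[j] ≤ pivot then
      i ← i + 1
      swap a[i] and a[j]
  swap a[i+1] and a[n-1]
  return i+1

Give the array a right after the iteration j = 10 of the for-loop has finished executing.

4 6 5 3 9 8 14 12 11 13 17 10

pivot = a[11] = 10; i = -1
j=0: a[0]=4 ≤ 10 → i=0, swap a[0],a[0] (no change) → 4 11 13 12 6 5 14 3 9 8 17 10
j=1: a[1]=11 > 10 → no swap
j=2: a[2]=13 > 10 → no swap
j=3: a[3]=12 > 10 → no swap
j=4: a[4]=6 ≤ 10 → i=1, swap a[1],a[4] → 4 6 13 12 11 5 14 3 9 8 17 10
j=5: a[5]=5 ≤ 10 → i=2, swap a[2],a[5] → 4 6 5 12 11 13 14 3 9 8 17 10
j=6: a[6]=14 > 10 → no swap
j=7: a[7]=3 ≤ 10 → i=3, swap a[3],a[7] → 4 6 5 3 11 13 14 12 9 8 17 10
j=8: a[8]=9 ≤ 10 → i=4, swap a[4],a[8] → 4 6 5 3 9 13 14 12 11 8 17 10
j=9: a[9]=8 ≤ 10 → i=5, swap a[5],a[9] → 4 6 5 3 9 8 14 12 11 13 17 10
j=10: a[10]=17 > 10 → no swap
(after j=10) a = 4 6 5 3 9 8 14 12 11 13 17 10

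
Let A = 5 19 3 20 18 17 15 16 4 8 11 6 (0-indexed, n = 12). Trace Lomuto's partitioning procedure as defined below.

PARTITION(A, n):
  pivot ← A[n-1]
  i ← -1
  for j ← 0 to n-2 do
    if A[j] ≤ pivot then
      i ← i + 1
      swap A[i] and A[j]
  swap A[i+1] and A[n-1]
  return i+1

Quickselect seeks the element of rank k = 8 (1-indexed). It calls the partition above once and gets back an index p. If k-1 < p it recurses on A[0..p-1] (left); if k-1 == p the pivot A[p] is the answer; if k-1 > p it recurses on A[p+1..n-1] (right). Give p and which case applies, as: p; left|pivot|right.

pivot = A[11] = 6; i = -1
j=0: A[0]=5 ≤ 6 → i=0, swap A[0],A[0] (no change) → 5 19 3 20 18 17 15 16 4 8 11 6
j=1: A[1]=19 > 6 → no swap
j=2: A[2]=3 ≤ 6 → i=1, swap A[1],A[2] → 5 3 19 20 18 17 15 16 4 8 11 6
j=3: A[3]=20 > 6 → no swap
j=4: A[4]=18 > 6 → no swap
j=5: A[5]=17 > 6 → no swap
j=6: A[6]=15 > 6 → no swap
j=7: A[7]=16 > 6 → no swap
j=8: A[8]=4 ≤ 6 → i=2, swap A[2],A[8] → 5 3 4 20 18 17 15 16 19 8 11 6
j=9: A[9]=8 > 6 → no swap
j=10: A[10]=11 > 6 → no swap
final swap A[3],A[11] → 5 3 4 6 18 17 15 16 19 8 11 20; return 3
p = 3; k-1 = 7 > 3 ⇒ right

3; right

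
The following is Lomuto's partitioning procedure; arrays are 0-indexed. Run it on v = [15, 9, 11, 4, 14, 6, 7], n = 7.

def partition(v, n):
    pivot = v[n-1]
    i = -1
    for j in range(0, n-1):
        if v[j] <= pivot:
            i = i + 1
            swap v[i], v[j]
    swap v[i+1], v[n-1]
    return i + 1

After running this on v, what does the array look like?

pivot = v[6] = 7; i = -1
j=0: v[0]=15 > 7 → no swap
j=1: v[1]=9 > 7 → no swap
j=2: v[2]=11 > 7 → no swap
j=3: v[3]=4 ≤ 7 → i=0, swap v[0],v[3] → [4, 9, 11, 15, 14, 6, 7]
j=4: v[4]=14 > 7 → no swap
j=5: v[5]=6 ≤ 7 → i=1, swap v[1],v[5] → [4, 6, 11, 15, 14, 9, 7]
final swap v[2],v[6] → [4, 6, 7, 15, 14, 9, 11]; return 2

[4, 6, 7, 15, 14, 9, 11]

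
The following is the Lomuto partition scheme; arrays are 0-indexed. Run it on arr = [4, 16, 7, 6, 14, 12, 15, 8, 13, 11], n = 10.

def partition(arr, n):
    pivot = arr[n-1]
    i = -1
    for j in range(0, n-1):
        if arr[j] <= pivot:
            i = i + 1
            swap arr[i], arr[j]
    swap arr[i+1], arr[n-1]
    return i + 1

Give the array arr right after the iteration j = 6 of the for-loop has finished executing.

pivot = arr[9] = 11; i = -1
j=0: arr[0]=4 ≤ 11 → i=0, swap arr[0],arr[0] (no change) → [4, 16, 7, 6, 14, 12, 15, 8, 13, 11]
j=1: arr[1]=16 > 11 → no swap
j=2: arr[2]=7 ≤ 11 → i=1, swap arr[1],arr[2] → [4, 7, 16, 6, 14, 12, 15, 8, 13, 11]
j=3: arr[3]=6 ≤ 11 → i=2, swap arr[2],arr[3] → [4, 7, 6, 16, 14, 12, 15, 8, 13, 11]
j=4: arr[4]=14 > 11 → no swap
j=5: arr[5]=12 > 11 → no swap
j=6: arr[6]=15 > 11 → no swap
(after j=6) arr = [4, 7, 6, 16, 14, 12, 15, 8, 13, 11]

[4, 7, 6, 16, 14, 12, 15, 8, 13, 11]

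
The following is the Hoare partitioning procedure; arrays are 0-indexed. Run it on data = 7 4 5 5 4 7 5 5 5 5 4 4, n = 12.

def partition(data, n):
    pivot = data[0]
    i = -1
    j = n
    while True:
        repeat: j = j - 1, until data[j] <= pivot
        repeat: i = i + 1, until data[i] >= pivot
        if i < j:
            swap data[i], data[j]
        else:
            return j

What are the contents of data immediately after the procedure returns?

pivot=7
j stops at 11 (4), i stops at 0 (7); swap ⇒ 4 4 5 5 4 7 5 5 5 5 4 7
j stops at 10 (4), i stops at 5 (7); swap ⇒ 4 4 5 5 4 4 5 5 5 5 7 7
j stops at 9, i stops at 10; i≥j ⇒ return 9. data=4 4 5 5 4 4 5 5 5 5 7 7

4 4 5 5 4 4 5 5 5 5 7 7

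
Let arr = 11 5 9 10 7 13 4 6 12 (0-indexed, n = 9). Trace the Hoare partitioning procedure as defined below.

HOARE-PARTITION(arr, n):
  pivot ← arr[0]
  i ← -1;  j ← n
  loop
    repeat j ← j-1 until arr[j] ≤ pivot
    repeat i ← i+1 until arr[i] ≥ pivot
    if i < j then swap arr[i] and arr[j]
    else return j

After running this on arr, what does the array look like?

pivot = arr[0] = 11; i = -1, j = 9
j→7 (arr[7]=6≤11), i→0 (arr[0]=11≥11); i<j, swap → 6 5 9 10 7 13 4 11 12
j→6 (arr[6]=4≤11), i→5 (arr[5]=13≥11); i<j, swap → 6 5 9 10 7 4 13 11 12
j→5, i→6; i≥j, return j=5. arr = 6 5 9 10 7 4 13 11 12

6 5 9 10 7 4 13 11 12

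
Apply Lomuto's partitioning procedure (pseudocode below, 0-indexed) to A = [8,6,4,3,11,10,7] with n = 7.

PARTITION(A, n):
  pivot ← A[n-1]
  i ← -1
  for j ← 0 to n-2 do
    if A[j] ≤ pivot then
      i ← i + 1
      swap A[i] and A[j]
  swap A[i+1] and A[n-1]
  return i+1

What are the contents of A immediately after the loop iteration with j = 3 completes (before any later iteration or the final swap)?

pivot = A[6] = 7; i = -1
j=0: A[0]=8 > 7 → no swap
j=1: A[1]=6 ≤ 7 → i=0, swap A[0],A[1] → [6,8,4,3,11,10,7]
j=2: A[2]=4 ≤ 7 → i=1, swap A[1],A[2] → [6,4,8,3,11,10,7]
j=3: A[3]=3 ≤ 7 → i=2, swap A[2],A[3] → [6,4,3,8,11,10,7]
(after j=3) A = [6,4,3,8,11,10,7]

[6,4,3,8,11,10,7]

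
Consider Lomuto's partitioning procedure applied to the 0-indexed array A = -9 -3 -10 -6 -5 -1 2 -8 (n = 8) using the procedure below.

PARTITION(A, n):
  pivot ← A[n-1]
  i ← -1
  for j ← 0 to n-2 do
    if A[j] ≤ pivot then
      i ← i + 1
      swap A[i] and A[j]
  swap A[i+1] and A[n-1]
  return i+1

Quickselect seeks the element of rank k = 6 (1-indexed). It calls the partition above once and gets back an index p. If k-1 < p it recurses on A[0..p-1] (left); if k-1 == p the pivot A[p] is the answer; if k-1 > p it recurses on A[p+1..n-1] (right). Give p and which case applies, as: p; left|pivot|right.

pivot=-8, i=-1
j=0: -9≤-8, i=0, swap(0,0) ⇒ -9 -3 -10 -6 -5 -1 2 -8
j=1: -3>-8, skip
j=2: -10≤-8, i=1, swap(1,2) ⇒ -9 -10 -3 -6 -5 -1 2 -8
j=3: -6>-8, skip
j=4: -5>-8, skip
j=5: -1>-8, skip
j=6: 2>-8, skip
swap(2,7) ⇒ -9 -10 -8 -6 -5 -1 2 -3; return 2
p = 2; k-1 = 5 > 2 ⇒ right

2; right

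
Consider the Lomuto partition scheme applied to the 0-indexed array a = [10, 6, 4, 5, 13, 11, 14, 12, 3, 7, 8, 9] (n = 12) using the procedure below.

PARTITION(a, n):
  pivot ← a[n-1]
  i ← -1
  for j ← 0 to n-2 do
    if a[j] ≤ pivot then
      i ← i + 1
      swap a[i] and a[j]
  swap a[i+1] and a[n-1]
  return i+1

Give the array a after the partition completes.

[6, 4, 5, 3, 7, 8, 9, 12, 10, 13, 11, 14]

pivot = a[11] = 9; i = -1
j=0: a[0]=10 > 9 → no swap
j=1: a[1]=6 ≤ 9 → i=0, swap a[0],a[1] → [6, 10, 4, 5, 13, 11, 14, 12, 3, 7, 8, 9]
j=2: a[2]=4 ≤ 9 → i=1, swap a[1],a[2] → [6, 4, 10, 5, 13, 11, 14, 12, 3, 7, 8, 9]
j=3: a[3]=5 ≤ 9 → i=2, swap a[2],a[3] → [6, 4, 5, 10, 13, 11, 14, 12, 3, 7, 8, 9]
j=4: a[4]=13 > 9 → no swap
j=5: a[5]=11 > 9 → no swap
j=6: a[6]=14 > 9 → no swap
j=7: a[7]=12 > 9 → no swap
j=8: a[8]=3 ≤ 9 → i=3, swap a[3],a[8] → [6, 4, 5, 3, 13, 11, 14, 12, 10, 7, 8, 9]
j=9: a[9]=7 ≤ 9 → i=4, swap a[4],a[9] → [6, 4, 5, 3, 7, 11, 14, 12, 10, 13, 8, 9]
j=10: a[10]=8 ≤ 9 → i=5, swap a[5],a[10] → [6, 4, 5, 3, 7, 8, 14, 12, 10, 13, 11, 9]
final swap a[6],a[11] → [6, 4, 5, 3, 7, 8, 9, 12, 10, 13, 11, 14]; return 6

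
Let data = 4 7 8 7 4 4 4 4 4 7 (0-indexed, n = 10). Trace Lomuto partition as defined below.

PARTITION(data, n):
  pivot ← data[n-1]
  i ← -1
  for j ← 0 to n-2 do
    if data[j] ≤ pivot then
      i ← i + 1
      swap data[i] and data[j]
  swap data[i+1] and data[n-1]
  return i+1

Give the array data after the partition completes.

pivot = data[9] = 7; i = -1
j=0: data[0]=4 ≤ 7 → i=0, swap data[0],data[0] (no change) → 4 7 8 7 4 4 4 4 4 7
j=1: data[1]=7 ≤ 7 → i=1, swap data[1],data[1] (no change) → 4 7 8 7 4 4 4 4 4 7
j=2: data[2]=8 > 7 → no swap
j=3: data[3]=7 ≤ 7 → i=2, swap data[2],data[3] → 4 7 7 8 4 4 4 4 4 7
j=4: data[4]=4 ≤ 7 → i=3, swap data[3],data[4] → 4 7 7 4 8 4 4 4 4 7
j=5: data[5]=4 ≤ 7 → i=4, swap data[4],data[5] → 4 7 7 4 4 8 4 4 4 7
j=6: data[6]=4 ≤ 7 → i=5, swap data[5],data[6] → 4 7 7 4 4 4 8 4 4 7
j=7: data[7]=4 ≤ 7 → i=6, swap data[6],data[7] → 4 7 7 4 4 4 4 8 4 7
j=8: data[8]=4 ≤ 7 → i=7, swap data[7],data[8] → 4 7 7 4 4 4 4 4 8 7
final swap data[8],data[9] → 4 7 7 4 4 4 4 4 7 8; return 8

4 7 7 4 4 4 4 4 7 8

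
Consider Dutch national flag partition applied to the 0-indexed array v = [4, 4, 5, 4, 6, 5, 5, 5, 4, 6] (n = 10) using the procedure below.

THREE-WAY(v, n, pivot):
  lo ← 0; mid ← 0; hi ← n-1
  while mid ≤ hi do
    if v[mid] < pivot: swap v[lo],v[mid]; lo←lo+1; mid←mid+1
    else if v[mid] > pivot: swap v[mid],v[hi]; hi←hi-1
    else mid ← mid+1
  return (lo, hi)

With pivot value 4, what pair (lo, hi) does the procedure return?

pivot = 4; lo=0, mid=0, hi=9
v[mid]=4=4: mid=1
v[mid]=4=4: mid=2
v[mid]=5>4: swap v[2],v[9]; hi=8 → [4, 4, 6, 4, 6, 5, 5, 5, 4, 5]
v[mid]=6>4: swap v[2],v[8]; hi=7 → [4, 4, 4, 4, 6, 5, 5, 5, 6, 5]
v[mid]=4=4: mid=3
v[mid]=4=4: mid=4
v[mid]=6>4: swap v[4],v[7]; hi=6 → [4, 4, 4, 4, 5, 5, 5, 6, 6, 5]
v[mid]=5>4: swap v[4],v[6]; hi=5 → [4, 4, 4, 4, 5, 5, 5, 6, 6, 5]
v[mid]=5>4: swap v[4],v[5]; hi=4 → [4, 4, 4, 4, 5, 5, 5, 6, 6, 5]
v[mid]=5>4: swap v[4],v[4]; hi=3 → [4, 4, 4, 4, 5, 5, 5, 6, 6, 5]
end: lo=0, hi=3; v = [4, 4, 4, 4, 5, 5, 5, 6, 6, 5]

(0, 3)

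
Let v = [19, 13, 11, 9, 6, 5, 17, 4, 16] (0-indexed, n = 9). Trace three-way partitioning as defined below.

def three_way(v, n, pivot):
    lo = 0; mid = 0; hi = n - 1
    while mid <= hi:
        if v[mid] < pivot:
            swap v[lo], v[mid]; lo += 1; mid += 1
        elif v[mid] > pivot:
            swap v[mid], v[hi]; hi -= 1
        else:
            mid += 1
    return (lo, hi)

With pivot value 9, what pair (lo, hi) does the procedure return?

pivot = 9; lo=0, mid=0, hi=8
v[mid]=19>9: swap v[0],v[8]; hi=7 → [16, 13, 11, 9, 6, 5, 17, 4, 19]
v[mid]=16>9: swap v[0],v[7]; hi=6 → [4, 13, 11, 9, 6, 5, 17, 16, 19]
v[mid]=4<9: swap v[0],v[0]; lo=1,mid=1 → [4, 13, 11, 9, 6, 5, 17, 16, 19]
v[mid]=13>9: swap v[1],v[6]; hi=5 → [4, 17, 11, 9, 6, 5, 13, 16, 19]
v[mid]=17>9: swap v[1],v[5]; hi=4 → [4, 5, 11, 9, 6, 17, 13, 16, 19]
v[mid]=5<9: swap v[1],v[1]; lo=2,mid=2 → [4, 5, 11, 9, 6, 17, 13, 16, 19]
v[mid]=11>9: swap v[2],v[4]; hi=3 → [4, 5, 6, 9, 11, 17, 13, 16, 19]
v[mid]=6<9: swap v[2],v[2]; lo=3,mid=3 → [4, 5, 6, 9, 11, 17, 13, 16, 19]
v[mid]=9=9: mid=4
end: lo=3, hi=3; v = [4, 5, 6, 9, 11, 17, 13, 16, 19]

(3, 3)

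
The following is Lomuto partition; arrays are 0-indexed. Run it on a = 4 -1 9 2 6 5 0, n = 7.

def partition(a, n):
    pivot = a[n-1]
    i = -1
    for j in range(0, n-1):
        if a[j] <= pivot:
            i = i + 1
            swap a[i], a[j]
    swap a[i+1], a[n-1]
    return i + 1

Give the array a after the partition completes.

pivot=0, i=-1
j=0: 4>0, skip
j=1: -1≤0, i=0, swap(0,1) ⇒ -1 4 9 2 6 5 0
j=2: 9>0, skip
j=3: 2>0, skip
j=4: 6>0, skip
j=5: 5>0, skip
swap(1,6) ⇒ -1 0 9 2 6 5 4; return 1

-1 0 9 2 6 5 4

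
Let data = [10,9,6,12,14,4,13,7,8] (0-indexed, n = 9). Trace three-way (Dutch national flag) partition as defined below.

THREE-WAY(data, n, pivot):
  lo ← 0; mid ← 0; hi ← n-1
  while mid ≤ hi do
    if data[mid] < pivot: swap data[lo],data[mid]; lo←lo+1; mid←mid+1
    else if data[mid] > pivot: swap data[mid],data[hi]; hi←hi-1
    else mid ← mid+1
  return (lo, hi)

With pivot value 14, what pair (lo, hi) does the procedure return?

(8, 8)

lo=0 mid=0 hi=8
10<14: swap(0,0), lo=1 mid=1 ⇒ [10,9,6,12,14,4,13,7,8]
9<14: swap(1,1), lo=2 mid=2 ⇒ [10,9,6,12,14,4,13,7,8]
6<14: swap(2,2), lo=3 mid=3 ⇒ [10,9,6,12,14,4,13,7,8]
12<14: swap(3,3), lo=4 mid=4 ⇒ [10,9,6,12,14,4,13,7,8]
14=14: mid=5
4<14: swap(4,5), lo=5 mid=6 ⇒ [10,9,6,12,4,14,13,7,8]
13<14: swap(5,6), lo=6 mid=7 ⇒ [10,9,6,12,4,13,14,7,8]
7<14: swap(6,7), lo=7 mid=8 ⇒ [10,9,6,12,4,13,7,14,8]
8<14: swap(7,8), lo=8 mid=9 ⇒ [10,9,6,12,4,13,7,8,14]
done. lo=8 hi=8; data=[10,9,6,12,4,13,7,8,14]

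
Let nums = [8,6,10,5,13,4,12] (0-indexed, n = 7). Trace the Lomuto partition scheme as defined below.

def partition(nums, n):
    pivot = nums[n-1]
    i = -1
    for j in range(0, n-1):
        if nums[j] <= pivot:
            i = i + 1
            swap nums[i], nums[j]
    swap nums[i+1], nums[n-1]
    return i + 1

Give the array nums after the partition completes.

[8,6,10,5,4,12,13]

pivot = nums[6] = 12; i = -1
j=0: nums[0]=8 ≤ 12 → i=0, swap nums[0],nums[0] (no change) → [8,6,10,5,13,4,12]
j=1: nums[1]=6 ≤ 12 → i=1, swap nums[1],nums[1] (no change) → [8,6,10,5,13,4,12]
j=2: nums[2]=10 ≤ 12 → i=2, swap nums[2],nums[2] (no change) → [8,6,10,5,13,4,12]
j=3: nums[3]=5 ≤ 12 → i=3, swap nums[3],nums[3] (no change) → [8,6,10,5,13,4,12]
j=4: nums[4]=13 > 12 → no swap
j=5: nums[5]=4 ≤ 12 → i=4, swap nums[4],nums[5] → [8,6,10,5,4,13,12]
final swap nums[5],nums[6] → [8,6,10,5,4,12,13]; return 5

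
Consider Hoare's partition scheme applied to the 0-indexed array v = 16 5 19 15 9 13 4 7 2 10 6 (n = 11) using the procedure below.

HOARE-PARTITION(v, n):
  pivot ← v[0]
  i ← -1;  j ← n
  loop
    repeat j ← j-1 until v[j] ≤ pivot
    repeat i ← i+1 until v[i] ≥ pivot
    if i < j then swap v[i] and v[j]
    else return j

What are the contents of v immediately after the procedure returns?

6 5 10 15 9 13 4 7 2 19 16

pivot = v[0] = 16; i = -1, j = 11
j→10 (v[10]=6≤16), i→0 (v[0]=16≥16); i<j, swap → 6 5 19 15 9 13 4 7 2 10 16
j→9 (v[9]=10≤16), i→2 (v[2]=19≥16); i<j, swap → 6 5 10 15 9 13 4 7 2 19 16
j→8, i→9; i≥j, return j=8. v = 6 5 10 15 9 13 4 7 2 19 16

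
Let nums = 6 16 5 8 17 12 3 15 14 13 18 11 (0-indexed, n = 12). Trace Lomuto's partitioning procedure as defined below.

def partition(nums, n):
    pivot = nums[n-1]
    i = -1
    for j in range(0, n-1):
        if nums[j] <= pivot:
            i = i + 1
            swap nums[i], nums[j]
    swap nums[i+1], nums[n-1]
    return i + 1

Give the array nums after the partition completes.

6 5 8 3 11 12 16 15 14 13 18 17

pivot = nums[11] = 11; i = -1
j=0: nums[0]=6 ≤ 11 → i=0, swap nums[0],nums[0] (no change) → 6 16 5 8 17 12 3 15 14 13 18 11
j=1: nums[1]=16 > 11 → no swap
j=2: nums[2]=5 ≤ 11 → i=1, swap nums[1],nums[2] → 6 5 16 8 17 12 3 15 14 13 18 11
j=3: nums[3]=8 ≤ 11 → i=2, swap nums[2],nums[3] → 6 5 8 16 17 12 3 15 14 13 18 11
j=4: nums[4]=17 > 11 → no swap
j=5: nums[5]=12 > 11 → no swap
j=6: nums[6]=3 ≤ 11 → i=3, swap nums[3],nums[6] → 6 5 8 3 17 12 16 15 14 13 18 11
j=7: nums[7]=15 > 11 → no swap
j=8: nums[8]=14 > 11 → no swap
j=9: nums[9]=13 > 11 → no swap
j=10: nums[10]=18 > 11 → no swap
final swap nums[4],nums[11] → 6 5 8 3 11 12 16 15 14 13 18 17; return 4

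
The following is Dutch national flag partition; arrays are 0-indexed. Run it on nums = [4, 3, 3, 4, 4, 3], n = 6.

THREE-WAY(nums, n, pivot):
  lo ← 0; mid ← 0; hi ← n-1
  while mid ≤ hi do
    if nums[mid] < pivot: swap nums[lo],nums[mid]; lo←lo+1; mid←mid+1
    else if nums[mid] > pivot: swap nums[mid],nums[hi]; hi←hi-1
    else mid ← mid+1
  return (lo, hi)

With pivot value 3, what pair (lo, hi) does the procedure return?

pivot = 3; lo=0, mid=0, hi=5
nums[mid]=4>3: swap nums[0],nums[5]; hi=4 → [3, 3, 3, 4, 4, 4]
nums[mid]=3=3: mid=1
nums[mid]=3=3: mid=2
nums[mid]=3=3: mid=3
nums[mid]=4>3: swap nums[3],nums[4]; hi=3 → [3, 3, 3, 4, 4, 4]
nums[mid]=4>3: swap nums[3],nums[3]; hi=2 → [3, 3, 3, 4, 4, 4]
end: lo=0, hi=2; nums = [3, 3, 3, 4, 4, 4]

(0, 2)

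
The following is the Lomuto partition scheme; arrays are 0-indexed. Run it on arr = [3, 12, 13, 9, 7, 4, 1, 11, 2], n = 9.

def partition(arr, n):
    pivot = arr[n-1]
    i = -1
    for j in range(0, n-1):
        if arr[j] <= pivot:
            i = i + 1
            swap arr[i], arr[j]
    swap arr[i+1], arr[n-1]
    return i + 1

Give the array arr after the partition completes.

pivot = arr[8] = 2; i = -1
j=0: arr[0]=3 > 2 → no swap
j=1: arr[1]=12 > 2 → no swap
j=2: arr[2]=13 > 2 → no swap
j=3: arr[3]=9 > 2 → no swap
j=4: arr[4]=7 > 2 → no swap
j=5: arr[5]=4 > 2 → no swap
j=6: arr[6]=1 ≤ 2 → i=0, swap arr[0],arr[6] → [1, 12, 13, 9, 7, 4, 3, 11, 2]
j=7: arr[7]=11 > 2 → no swap
final swap arr[1],arr[8] → [1, 2, 13, 9, 7, 4, 3, 11, 12]; return 1

[1, 2, 13, 9, 7, 4, 3, 11, 12]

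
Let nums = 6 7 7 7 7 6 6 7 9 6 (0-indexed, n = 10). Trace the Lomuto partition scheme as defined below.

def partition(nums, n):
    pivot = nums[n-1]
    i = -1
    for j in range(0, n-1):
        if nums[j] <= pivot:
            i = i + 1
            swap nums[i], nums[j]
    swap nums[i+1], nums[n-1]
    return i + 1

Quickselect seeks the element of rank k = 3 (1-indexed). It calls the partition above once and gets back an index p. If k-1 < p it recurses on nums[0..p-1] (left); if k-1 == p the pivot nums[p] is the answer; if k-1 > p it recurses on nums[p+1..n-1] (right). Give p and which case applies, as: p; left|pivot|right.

3; left

pivot = nums[9] = 6; i = -1
j=0: nums[0]=6 ≤ 6 → i=0, swap nums[0],nums[0] (no change) → 6 7 7 7 7 6 6 7 9 6
j=1: nums[1]=7 > 6 → no swap
j=2: nums[2]=7 > 6 → no swap
j=3: nums[3]=7 > 6 → no swap
j=4: nums[4]=7 > 6 → no swap
j=5: nums[5]=6 ≤ 6 → i=1, swap nums[1],nums[5] → 6 6 7 7 7 7 6 7 9 6
j=6: nums[6]=6 ≤ 6 → i=2, swap nums[2],nums[6] → 6 6 6 7 7 7 7 7 9 6
j=7: nums[7]=7 > 6 → no swap
j=8: nums[8]=9 > 6 → no swap
final swap nums[3],nums[9] → 6 6 6 6 7 7 7 7 9 7; return 3
p = 3; k-1 = 2 < 3 ⇒ left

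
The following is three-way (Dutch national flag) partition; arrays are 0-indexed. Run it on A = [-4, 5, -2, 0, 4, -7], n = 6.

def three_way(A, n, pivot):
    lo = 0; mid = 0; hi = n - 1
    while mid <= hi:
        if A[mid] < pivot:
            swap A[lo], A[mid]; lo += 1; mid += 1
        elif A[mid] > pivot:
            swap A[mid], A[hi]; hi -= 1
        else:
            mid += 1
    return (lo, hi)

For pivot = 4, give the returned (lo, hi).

lo=0 mid=0 hi=5
-4<4: swap(0,0), lo=1 mid=1 ⇒ [-4, 5, -2, 0, 4, -7]
5>4: swap(1,5), hi=4 ⇒ [-4, -7, -2, 0, 4, 5]
-7<4: swap(1,1), lo=2 mid=2 ⇒ [-4, -7, -2, 0, 4, 5]
-2<4: swap(2,2), lo=3 mid=3 ⇒ [-4, -7, -2, 0, 4, 5]
0<4: swap(3,3), lo=4 mid=4 ⇒ [-4, -7, -2, 0, 4, 5]
4=4: mid=5
done. lo=4 hi=4; A=[-4, -7, -2, 0, 4, 5]

(4, 4)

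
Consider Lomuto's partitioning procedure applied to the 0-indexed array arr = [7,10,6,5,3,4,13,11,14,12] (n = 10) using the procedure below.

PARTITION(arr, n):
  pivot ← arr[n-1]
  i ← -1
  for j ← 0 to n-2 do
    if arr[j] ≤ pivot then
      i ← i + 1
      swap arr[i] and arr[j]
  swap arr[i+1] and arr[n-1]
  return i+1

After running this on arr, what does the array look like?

[7,10,6,5,3,4,11,12,14,13]

pivot=12, i=-1
j=0: 7≤12, i=0, swap(0,0) ⇒ [7,10,6,5,3,4,13,11,14,12]
j=1: 10≤12, i=1, swap(1,1) ⇒ [7,10,6,5,3,4,13,11,14,12]
j=2: 6≤12, i=2, swap(2,2) ⇒ [7,10,6,5,3,4,13,11,14,12]
j=3: 5≤12, i=3, swap(3,3) ⇒ [7,10,6,5,3,4,13,11,14,12]
j=4: 3≤12, i=4, swap(4,4) ⇒ [7,10,6,5,3,4,13,11,14,12]
j=5: 4≤12, i=5, swap(5,5) ⇒ [7,10,6,5,3,4,13,11,14,12]
j=6: 13>12, skip
j=7: 11≤12, i=6, swap(6,7) ⇒ [7,10,6,5,3,4,11,13,14,12]
j=8: 14>12, skip
swap(7,9) ⇒ [7,10,6,5,3,4,11,12,14,13]; return 7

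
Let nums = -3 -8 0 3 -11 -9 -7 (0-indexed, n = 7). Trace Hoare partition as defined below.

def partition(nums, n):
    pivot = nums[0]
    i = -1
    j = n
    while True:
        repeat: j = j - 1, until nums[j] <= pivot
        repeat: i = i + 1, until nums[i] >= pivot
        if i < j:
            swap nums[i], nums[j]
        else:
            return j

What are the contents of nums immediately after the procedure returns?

-7 -8 -9 -11 3 0 -3

pivot = nums[0] = -3; i = -1, j = 7
j→6 (nums[6]=-7≤-3), i→0 (nums[0]=-3≥-3); i<j, swap → -7 -8 0 3 -11 -9 -3
j→5 (nums[5]=-9≤-3), i→2 (nums[2]=0≥-3); i<j, swap → -7 -8 -9 3 -11 0 -3
j→4 (nums[4]=-11≤-3), i→3 (nums[3]=3≥-3); i<j, swap → -7 -8 -9 -11 3 0 -3
j→3, i→4; i≥j, return j=3. nums = -7 -8 -9 -11 3 0 -3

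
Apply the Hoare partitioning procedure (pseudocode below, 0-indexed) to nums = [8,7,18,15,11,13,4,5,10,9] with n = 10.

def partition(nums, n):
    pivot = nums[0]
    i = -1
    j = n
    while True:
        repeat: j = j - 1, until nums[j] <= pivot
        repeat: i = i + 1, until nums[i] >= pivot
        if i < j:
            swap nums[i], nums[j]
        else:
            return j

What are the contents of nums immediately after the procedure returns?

pivot=8
j stops at 7 (5), i stops at 0 (8); swap ⇒ [5,7,18,15,11,13,4,8,10,9]
j stops at 6 (4), i stops at 2 (18); swap ⇒ [5,7,4,15,11,13,18,8,10,9]
j stops at 2, i stops at 3; i≥j ⇒ return 2. nums=[5,7,4,15,11,13,18,8,10,9]

[5,7,4,15,11,13,18,8,10,9]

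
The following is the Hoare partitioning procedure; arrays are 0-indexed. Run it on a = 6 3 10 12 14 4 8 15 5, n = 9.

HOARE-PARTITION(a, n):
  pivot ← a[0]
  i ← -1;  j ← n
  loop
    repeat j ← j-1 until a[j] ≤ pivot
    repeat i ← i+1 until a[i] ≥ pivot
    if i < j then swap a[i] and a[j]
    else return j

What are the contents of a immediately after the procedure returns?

5 3 4 12 14 10 8 15 6

pivot=6
j stops at 8 (5), i stops at 0 (6); swap ⇒ 5 3 10 12 14 4 8 15 6
j stops at 5 (4), i stops at 2 (10); swap ⇒ 5 3 4 12 14 10 8 15 6
j stops at 2, i stops at 3; i≥j ⇒ return 2. a=5 3 4 12 14 10 8 15 6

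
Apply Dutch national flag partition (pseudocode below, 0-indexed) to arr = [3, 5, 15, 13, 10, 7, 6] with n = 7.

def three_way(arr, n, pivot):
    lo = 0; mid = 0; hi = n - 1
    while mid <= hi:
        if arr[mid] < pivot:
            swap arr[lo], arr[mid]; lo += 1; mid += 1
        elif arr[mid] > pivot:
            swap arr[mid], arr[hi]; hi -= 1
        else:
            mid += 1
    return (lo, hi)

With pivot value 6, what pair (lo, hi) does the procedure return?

(2, 2)

pivot = 6; lo=0, mid=0, hi=6
arr[mid]=3<6: swap arr[0],arr[0]; lo=1,mid=1 → [3, 5, 15, 13, 10, 7, 6]
arr[mid]=5<6: swap arr[1],arr[1]; lo=2,mid=2 → [3, 5, 15, 13, 10, 7, 6]
arr[mid]=15>6: swap arr[2],arr[6]; hi=5 → [3, 5, 6, 13, 10, 7, 15]
arr[mid]=6=6: mid=3
arr[mid]=13>6: swap arr[3],arr[5]; hi=4 → [3, 5, 6, 7, 10, 13, 15]
arr[mid]=7>6: swap arr[3],arr[4]; hi=3 → [3, 5, 6, 10, 7, 13, 15]
arr[mid]=10>6: swap arr[3],arr[3]; hi=2 → [3, 5, 6, 10, 7, 13, 15]
end: lo=2, hi=2; arr = [3, 5, 6, 10, 7, 13, 15]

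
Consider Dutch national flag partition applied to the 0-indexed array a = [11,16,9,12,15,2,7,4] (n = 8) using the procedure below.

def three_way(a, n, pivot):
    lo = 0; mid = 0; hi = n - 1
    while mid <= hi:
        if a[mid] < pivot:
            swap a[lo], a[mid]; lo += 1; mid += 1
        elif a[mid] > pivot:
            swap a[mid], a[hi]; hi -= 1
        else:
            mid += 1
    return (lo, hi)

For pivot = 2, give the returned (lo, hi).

(0, 0)

lo=0 mid=0 hi=7
11>2: swap(0,7), hi=6 ⇒ [4,16,9,12,15,2,7,11]
4>2: swap(0,6), hi=5 ⇒ [7,16,9,12,15,2,4,11]
7>2: swap(0,5), hi=4 ⇒ [2,16,9,12,15,7,4,11]
2=2: mid=1
16>2: swap(1,4), hi=3 ⇒ [2,15,9,12,16,7,4,11]
15>2: swap(1,3), hi=2 ⇒ [2,12,9,15,16,7,4,11]
12>2: swap(1,2), hi=1 ⇒ [2,9,12,15,16,7,4,11]
9>2: swap(1,1), hi=0 ⇒ [2,9,12,15,16,7,4,11]
done. lo=0 hi=0; a=[2,9,12,15,16,7,4,11]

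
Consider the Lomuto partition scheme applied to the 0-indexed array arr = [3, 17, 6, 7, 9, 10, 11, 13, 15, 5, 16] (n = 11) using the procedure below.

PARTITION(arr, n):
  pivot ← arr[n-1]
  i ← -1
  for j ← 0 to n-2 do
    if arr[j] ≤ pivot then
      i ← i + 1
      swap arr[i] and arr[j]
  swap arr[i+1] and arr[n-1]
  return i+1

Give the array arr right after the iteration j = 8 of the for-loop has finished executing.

[3, 6, 7, 9, 10, 11, 13, 15, 17, 5, 16]

pivot = arr[10] = 16; i = -1
j=0: arr[0]=3 ≤ 16 → i=0, swap arr[0],arr[0] (no change) → [3, 17, 6, 7, 9, 10, 11, 13, 15, 5, 16]
j=1: arr[1]=17 > 16 → no swap
j=2: arr[2]=6 ≤ 16 → i=1, swap arr[1],arr[2] → [3, 6, 17, 7, 9, 10, 11, 13, 15, 5, 16]
j=3: arr[3]=7 ≤ 16 → i=2, swap arr[2],arr[3] → [3, 6, 7, 17, 9, 10, 11, 13, 15, 5, 16]
j=4: arr[4]=9 ≤ 16 → i=3, swap arr[3],arr[4] → [3, 6, 7, 9, 17, 10, 11, 13, 15, 5, 16]
j=5: arr[5]=10 ≤ 16 → i=4, swap arr[4],arr[5] → [3, 6, 7, 9, 10, 17, 11, 13, 15, 5, 16]
j=6: arr[6]=11 ≤ 16 → i=5, swap arr[5],arr[6] → [3, 6, 7, 9, 10, 11, 17, 13, 15, 5, 16]
j=7: arr[7]=13 ≤ 16 → i=6, swap arr[6],arr[7] → [3, 6, 7, 9, 10, 11, 13, 17, 15, 5, 16]
j=8: arr[8]=15 ≤ 16 → i=7, swap arr[7],arr[8] → [3, 6, 7, 9, 10, 11, 13, 15, 17, 5, 16]
(after j=8) arr = [3, 6, 7, 9, 10, 11, 13, 15, 17, 5, 16]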